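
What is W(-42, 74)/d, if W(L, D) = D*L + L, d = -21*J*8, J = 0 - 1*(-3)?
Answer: 25/4 ≈ 6.2500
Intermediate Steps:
J = 3 (J = 0 + 3 = 3)
d = -504 (d = -21*3*8 = -63*8 = -504)
W(L, D) = L + D*L
W(-42, 74)/d = -42*(1 + 74)/(-504) = -42*75*(-1/504) = -3150*(-1/504) = 25/4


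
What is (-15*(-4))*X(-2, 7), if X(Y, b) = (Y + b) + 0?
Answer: 300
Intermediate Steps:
X(Y, b) = Y + b
(-15*(-4))*X(-2, 7) = (-15*(-4))*(-2 + 7) = 60*5 = 300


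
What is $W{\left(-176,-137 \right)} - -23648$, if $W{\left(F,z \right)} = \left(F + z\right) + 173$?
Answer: $23508$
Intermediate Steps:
$W{\left(F,z \right)} = 173 + F + z$
$W{\left(-176,-137 \right)} - -23648 = \left(173 - 176 - 137\right) - -23648 = -140 + 23648 = 23508$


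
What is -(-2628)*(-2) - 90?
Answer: -5346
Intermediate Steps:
-(-2628)*(-2) - 90 = -146*36 - 90 = -5256 - 90 = -5346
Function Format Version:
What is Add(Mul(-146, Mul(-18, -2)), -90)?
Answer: -5346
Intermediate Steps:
Add(Mul(-146, Mul(-18, -2)), -90) = Add(Mul(-146, 36), -90) = Add(-5256, -90) = -5346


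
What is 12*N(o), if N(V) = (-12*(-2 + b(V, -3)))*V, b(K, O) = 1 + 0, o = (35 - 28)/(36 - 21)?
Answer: 336/5 ≈ 67.200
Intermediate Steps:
o = 7/15 ≈ 0.46667
b(K, O) = 1
N(V) = 12*V (N(V) = (-12*(-2 + 1))*V = (-12*(-1))*V = (-3*(-4))*V = 12*V)
12*N(o) = 12*(12*(7/15)) = 12*(28/5) = 336/5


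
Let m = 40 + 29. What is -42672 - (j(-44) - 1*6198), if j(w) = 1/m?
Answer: -2516707/69 ≈ -36474.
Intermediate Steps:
m = 69
j(w) = 1/69
-42672 - (j(-44) - 1*6198) = -42672 - (1/69 - 1*6198) = -42672 - (1/69 - 6198) = -42672 - 1*(-427661/69) = -42672 + 427661/69 = -2516707/69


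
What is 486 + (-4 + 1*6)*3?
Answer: 492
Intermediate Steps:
486 + (-4 + 1*6)*3 = 486 + (-4 + 6)*3 = 486 + 2*3 = 486 + 6 = 492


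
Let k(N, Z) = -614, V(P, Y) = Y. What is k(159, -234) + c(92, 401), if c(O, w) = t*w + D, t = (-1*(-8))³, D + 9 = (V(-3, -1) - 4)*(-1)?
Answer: 204694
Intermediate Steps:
D = -4 (D = -9 + (-1 - 4)*(-1) = -9 - 5*(-1) = -9 + 5 = -4)
t = 512 (t = 8³ = 512)
c(O, w) = -4 + 512*w (c(O, w) = 512*w - 4 = -4 + 512*w)
k(159, -234) + c(92, 401) = -614 + (-4 + 512*401) = -614 + (-4 + 205312) = -614 + 205308 = 204694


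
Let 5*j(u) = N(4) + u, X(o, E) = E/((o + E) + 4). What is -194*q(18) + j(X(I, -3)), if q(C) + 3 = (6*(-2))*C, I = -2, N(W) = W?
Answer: 212437/5 ≈ 42487.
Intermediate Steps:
X(o, E) = E/(4 + E + o) (X(o, E) = E/((E + o) + 4) = E/(4 + E + o))
q(C) = -3 - 12*C (q(C) = -3 + (6*(-2))*C = -3 - 12*C)
j(u) = 4/5 + u/5 (j(u) = (4 + u)/5 = 4/5 + u/5)
-194*q(18) + j(X(I, -3)) = -194*(-3 - 12*18) + (4/5 + (-3/(4 - 3 - 2))/5) = -194*(-3 - 216) + (4/5 + (-3/(-1))/5) = -194*(-219) + (4/5 + (-3*(-1))/5) = 42486 + (4/5 + (1/5)*3) = 42486 + (4/5 + 3/5) = 42486 + 7/5 = 212437/5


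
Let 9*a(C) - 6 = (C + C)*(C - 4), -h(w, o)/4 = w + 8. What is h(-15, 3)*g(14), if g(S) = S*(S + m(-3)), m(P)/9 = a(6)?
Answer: 17248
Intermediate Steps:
h(w, o) = -32 - 4*w (h(w, o) = -4*(w + 8) = -4*(8 + w) = -32 - 4*w)
a(C) = ⅔ + 2*C*(-4 + C)/9 (a(C) = ⅔ + ((C + C)*(C - 4))/9 = ⅔ + ((2*C)*(-4 + C))/9 = ⅔ + (2*C*(-4 + C))/9 = ⅔ + 2*C*(-4 + C)/9)
m(P) = 30 (m(P) = 9*(⅔ - 8/9*6 + (2/9)*6²) = 9*(⅔ - 16/3 + (2/9)*36) = 9*(⅔ - 16/3 + 8) = 9*(10/3) = 30)
g(S) = S*(30 + S) (g(S) = S*(S + 30) = S*(30 + S))
h(-15, 3)*g(14) = (-32 - 4*(-15))*(14*(30 + 14)) = (-32 + 60)*(14*44) = 28*616 = 17248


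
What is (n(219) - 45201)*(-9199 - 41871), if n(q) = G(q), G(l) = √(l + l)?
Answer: 2308415070 - 51070*√438 ≈ 2.3073e+9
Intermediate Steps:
G(l) = √2*√l (G(l) = √(2*l) = √2*√l)
n(q) = √2*√q
(n(219) - 45201)*(-9199 - 41871) = (√2*√219 - 45201)*(-9199 - 41871) = (√438 - 45201)*(-51070) = (-45201 + √438)*(-51070) = 2308415070 - 51070*√438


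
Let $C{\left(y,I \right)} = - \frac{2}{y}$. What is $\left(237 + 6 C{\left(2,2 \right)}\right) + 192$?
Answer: $423$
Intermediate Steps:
$\left(237 + 6 C{\left(2,2 \right)}\right) + 192 = \left(237 + 6 \left(- \frac{2}{2}\right)\right) + 192 = \left(237 + 6 \left(\left(-2\right) \frac{1}{2}\right)\right) + 192 = \left(237 + 6 \left(-1\right)\right) + 192 = \left(237 - 6\right) + 192 = 231 + 192 = 423$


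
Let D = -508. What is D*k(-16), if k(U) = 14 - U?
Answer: -15240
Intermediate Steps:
D*k(-16) = -508*(14 - 1*(-16)) = -508*(14 + 16) = -508*30 = -15240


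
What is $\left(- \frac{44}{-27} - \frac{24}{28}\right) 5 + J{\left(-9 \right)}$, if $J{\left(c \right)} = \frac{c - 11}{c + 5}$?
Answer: $\frac{1675}{189} \approx 8.8624$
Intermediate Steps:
$J{\left(c \right)} = \frac{-11 + c}{5 + c}$
$\left(- \frac{44}{-27} - \frac{24}{28}\right) 5 + J{\left(-9 \right)} = \left(- \frac{44}{-27} - \frac{24}{28}\right) 5 + \frac{-11 - 9}{5 - 9} = \left(\left(-44\right) \left(- \frac{1}{27}\right) - \frac{6}{7}\right) 5 + \frac{1}{-4} \left(-20\right) = \left(\frac{44}{27} - \frac{6}{7}\right) 5 - -5 = \frac{146}{189} \cdot 5 + 5 = \frac{730}{189} + 5 = \frac{1675}{189}$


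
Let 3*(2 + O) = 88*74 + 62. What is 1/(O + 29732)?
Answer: 3/95764 ≈ 3.1327e-5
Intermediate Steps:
O = 6568/3 (O = -2 + (88*74 + 62)/3 = -2 + (6512 + 62)/3 = -2 + (⅓)*6574 = -2 + 6574/3 = 6568/3 ≈ 2189.3)
1/(O + 29732) = 1/(6568/3 + 29732) = 1/(95764/3) = 3/95764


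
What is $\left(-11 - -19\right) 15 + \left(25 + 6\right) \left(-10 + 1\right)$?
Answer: $-159$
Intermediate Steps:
$\left(-11 - -19\right) 15 + \left(25 + 6\right) \left(-10 + 1\right) = \left(-11 + 19\right) 15 + 31 \left(-9\right) = 8 \cdot 15 - 279 = 120 - 279 = -159$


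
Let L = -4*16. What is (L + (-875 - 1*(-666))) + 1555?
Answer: 1282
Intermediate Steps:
L = -64
(L + (-875 - 1*(-666))) + 1555 = (-64 + (-875 - 1*(-666))) + 1555 = (-64 + (-875 + 666)) + 1555 = (-64 - 209) + 1555 = -273 + 1555 = 1282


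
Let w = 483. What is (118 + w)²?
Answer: 361201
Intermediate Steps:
(118 + w)² = (118 + 483)² = 601² = 361201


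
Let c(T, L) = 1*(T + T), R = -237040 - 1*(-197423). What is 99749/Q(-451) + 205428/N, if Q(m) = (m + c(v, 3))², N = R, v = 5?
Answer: -36000086735/7704753777 ≈ -4.6725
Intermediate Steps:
R = -39617 (R = -237040 + 197423 = -39617)
N = -39617
c(T, L) = 2*T (c(T, L) = 1*(2*T) = 2*T)
Q(m) = (10 + m)² (Q(m) = (m + 2*5)² = (m + 10)² = (10 + m)²)
99749/Q(-451) + 205428/N = 99749/((10 - 451)²) + 205428/(-39617) = 99749/((-441)²) + 205428*(-1/39617) = 99749/194481 - 205428/39617 = -36000086735/7704753777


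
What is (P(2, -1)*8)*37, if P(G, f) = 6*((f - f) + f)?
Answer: -1776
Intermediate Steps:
P(G, f) = 6*f (P(G, f) = 6*(0 + f) = 6*f)
(P(2, -1)*8)*37 = ((6*(-1))*8)*37 = -6*8*37 = -48*37 = -1776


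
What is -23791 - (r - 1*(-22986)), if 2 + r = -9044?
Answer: -37731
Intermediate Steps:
r = -9046 (r = -2 - 9044 = -9046)
-23791 - (r - 1*(-22986)) = -23791 - (-9046 - 1*(-22986)) = -23791 - (-9046 + 22986) = -23791 - 1*13940 = -23791 - 13940 = -37731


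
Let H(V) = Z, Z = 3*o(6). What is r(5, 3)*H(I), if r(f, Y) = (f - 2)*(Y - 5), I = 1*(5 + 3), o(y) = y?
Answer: -108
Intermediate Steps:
Z = 18 (Z = 3*6 = 18)
I = 8 (I = 1*8 = 8)
r(f, Y) = (-5 + Y)*(-2 + f) (r(f, Y) = (-2 + f)*(-5 + Y) = (-5 + Y)*(-2 + f))
H(V) = 18
r(5, 3)*H(I) = (10 - 5*5 - 2*3 + 3*5)*18 = (10 - 25 - 6 + 15)*18 = -6*18 = -108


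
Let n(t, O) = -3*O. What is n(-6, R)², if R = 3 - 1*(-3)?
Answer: 324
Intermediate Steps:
R = 6 (R = 3 + 3 = 6)
n(-6, R)² = (-3*6)² = (-18)² = 324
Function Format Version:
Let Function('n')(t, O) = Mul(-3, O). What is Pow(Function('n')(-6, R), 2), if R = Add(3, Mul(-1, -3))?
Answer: 324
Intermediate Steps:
R = 6 (R = Add(3, 3) = 6)
Pow(Function('n')(-6, R), 2) = Pow(Mul(-3, 6), 2) = Pow(-18, 2) = 324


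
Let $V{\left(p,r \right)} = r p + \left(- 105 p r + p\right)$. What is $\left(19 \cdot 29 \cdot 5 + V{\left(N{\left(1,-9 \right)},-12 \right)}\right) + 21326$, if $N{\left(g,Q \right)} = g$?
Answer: $25330$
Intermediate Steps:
$V{\left(p,r \right)} = p - 104 p r$ ($V{\left(p,r \right)} = p r - \left(- p + 105 p r\right) = p - 104 p r$)
$\left(19 \cdot 29 \cdot 5 + V{\left(N{\left(1,-9 \right)},-12 \right)}\right) + 21326 = \left(19 \cdot 29 \cdot 5 + 1 \left(1 - -1248\right)\right) + 21326 = \left(551 \cdot 5 + 1 \left(1 + 1248\right)\right) + 21326 = \left(2755 + 1 \cdot 1249\right) + 21326 = \left(2755 + 1249\right) + 21326 = 4004 + 21326 = 25330$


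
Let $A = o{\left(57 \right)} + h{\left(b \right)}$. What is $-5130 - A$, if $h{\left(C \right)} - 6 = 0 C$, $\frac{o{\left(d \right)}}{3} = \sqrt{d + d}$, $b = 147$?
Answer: $-5136 - 3 \sqrt{114} \approx -5168.0$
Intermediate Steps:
$o{\left(d \right)} = 3 \sqrt{2} \sqrt{d}$ ($o{\left(d \right)} = 3 \sqrt{d + d} = 3 \sqrt{2 d} = 3 \sqrt{2} \sqrt{d}$)
$h{\left(C \right)} = 6$ ($h{\left(C \right)} = 6 + 0 C = 6 + 0 = 6$)
$A = 6 + 3 \sqrt{114}$ ($A = 3 \sqrt{2} \sqrt{57} + 6 = 3 \sqrt{114} + 6 = 6 + 3 \sqrt{114} \approx 38.031$)
$-5130 - A = -5130 - \left(6 + 3 \sqrt{114}\right) = -5136 - 3 \sqrt{114}$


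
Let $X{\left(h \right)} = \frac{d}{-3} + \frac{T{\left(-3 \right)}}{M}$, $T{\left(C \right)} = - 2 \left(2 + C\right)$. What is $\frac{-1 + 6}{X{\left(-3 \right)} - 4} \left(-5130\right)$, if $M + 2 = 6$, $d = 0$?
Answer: $\frac{51300}{7} \approx 7328.6$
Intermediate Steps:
$M = 4$ ($M = -2 + 6 = 4$)
$T{\left(C \right)} = -4 - 2 C$
$X{\left(h \right)} = \frac{1}{2}$ ($X{\left(h \right)} = \frac{0}{-3} + \frac{-4 - -6}{4} = 0 \left(- \frac{1}{3}\right) + \left(-4 + 6\right) \frac{1}{4} = 0 + 2 \cdot \frac{1}{4} = 0 + \frac{1}{2} = \frac{1}{2}$)
$\frac{-1 + 6}{X{\left(-3 \right)} - 4} \left(-5130\right) = \frac{-1 + 6}{\frac{1}{2} - 4} \left(-5130\right) = \frac{5}{- \frac{7}{2}} \left(-5130\right) = 5 \left(- \frac{2}{7}\right) \left(-5130\right) = \left(- \frac{10}{7}\right) \left(-5130\right) = \frac{51300}{7}$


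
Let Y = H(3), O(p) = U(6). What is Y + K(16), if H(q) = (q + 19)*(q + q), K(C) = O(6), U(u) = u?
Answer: 138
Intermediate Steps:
O(p) = 6
K(C) = 6
H(q) = 2*q*(19 + q) (H(q) = (19 + q)*(2*q) = 2*q*(19 + q))
Y = 132 (Y = 2*3*(19 + 3) = 2*3*22 = 132)
Y + K(16) = 132 + 6 = 138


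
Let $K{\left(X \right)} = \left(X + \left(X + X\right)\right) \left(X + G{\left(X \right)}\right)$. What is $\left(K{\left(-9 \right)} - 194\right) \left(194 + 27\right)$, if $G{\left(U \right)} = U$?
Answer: $64532$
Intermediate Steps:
$K{\left(X \right)} = 6 X^{2}$ ($K{\left(X \right)} = \left(X + \left(X + X\right)\right) \left(X + X\right) = \left(X + 2 X\right) 2 X = 3 X 2 X = 6 X^{2}$)
$\left(K{\left(-9 \right)} - 194\right) \left(194 + 27\right) = \left(6 \left(-9\right)^{2} - 194\right) \left(194 + 27\right) = \left(6 \cdot 81 - 194\right) 221 = \left(486 - 194\right) 221 = 292 \cdot 221 = 64532$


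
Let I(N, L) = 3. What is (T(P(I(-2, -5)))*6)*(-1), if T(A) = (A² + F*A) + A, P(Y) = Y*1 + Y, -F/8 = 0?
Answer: -252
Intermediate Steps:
F = 0 (F = -8*0 = 0)
P(Y) = 2*Y (P(Y) = Y + Y = 2*Y)
T(A) = A + A² (T(A) = (A² + 0*A) + A = (A² + 0) + A = A² + A = A + A²)
(T(P(I(-2, -5)))*6)*(-1) = (((2*3)*(1 + 2*3))*6)*(-1) = ((6*(1 + 6))*6)*(-1) = ((6*7)*6)*(-1) = (42*6)*(-1) = 252*(-1) = -252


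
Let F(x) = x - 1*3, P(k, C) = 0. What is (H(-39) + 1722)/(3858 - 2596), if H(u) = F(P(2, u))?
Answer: 1719/1262 ≈ 1.3621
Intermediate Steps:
F(x) = -3 + x (F(x) = x - 3 = -3 + x)
H(u) = -3 (H(u) = -3 + 0 = -3)
(H(-39) + 1722)/(3858 - 2596) = (-3 + 1722)/(3858 - 2596) = 1719/1262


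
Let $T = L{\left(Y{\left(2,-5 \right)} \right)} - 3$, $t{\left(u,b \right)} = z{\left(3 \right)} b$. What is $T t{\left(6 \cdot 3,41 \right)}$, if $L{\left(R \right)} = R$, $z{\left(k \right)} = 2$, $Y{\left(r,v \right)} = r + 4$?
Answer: $246$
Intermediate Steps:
$Y{\left(r,v \right)} = 4 + r$
$t{\left(u,b \right)} = 2 b$
$T = 3$ ($T = \left(4 + 2\right) - 3 = 6 - 3 = 3$)
$T t{\left(6 \cdot 3,41 \right)} = 3 \cdot 2 \cdot 41 = 3 \cdot 82 = 246$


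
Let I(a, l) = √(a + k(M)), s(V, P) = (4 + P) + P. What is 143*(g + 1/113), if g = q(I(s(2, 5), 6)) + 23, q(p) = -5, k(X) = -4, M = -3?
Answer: 291005/113 ≈ 2575.3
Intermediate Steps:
s(V, P) = 4 + 2*P
I(a, l) = √(-4 + a) (I(a, l) = √(a - 4) = √(-4 + a))
g = 18 (g = -5 + 23 = 18)
143*(g + 1/113) = 143*(18 + 1/113) = 143*(2035/113) = 291005/113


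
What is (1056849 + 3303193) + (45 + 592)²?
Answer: 4765811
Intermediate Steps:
(1056849 + 3303193) + (45 + 592)² = 4360042 + 637² = 4360042 + 405769 = 4765811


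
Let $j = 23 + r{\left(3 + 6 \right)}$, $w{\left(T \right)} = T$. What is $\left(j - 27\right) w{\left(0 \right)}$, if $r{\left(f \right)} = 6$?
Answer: $0$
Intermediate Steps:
$j = 29$ ($j = 23 + 6 = 29$)
$\left(j - 27\right) w{\left(0 \right)} = \left(29 - 27\right) 0 = 2 \cdot 0 = 0$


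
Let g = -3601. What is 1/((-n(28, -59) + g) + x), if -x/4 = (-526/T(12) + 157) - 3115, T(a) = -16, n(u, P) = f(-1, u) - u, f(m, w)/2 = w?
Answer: 2/16143 ≈ 0.00012389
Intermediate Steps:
f(m, w) = 2*w
n(u, P) = u (n(u, P) = 2*u - u = u)
x = 23401/2 (x = -4*((-526/(-16) + 157) - 3115) = -4*((-526*(-1/16) + 157) - 3115) = -4*((263/8 + 157) - 3115) = -4*(1519/8 - 3115) = -4*(-23401/8) = 23401/2 ≈ 11701.)
1/((-n(28, -59) + g) + x) = 1/((-1*28 - 3601) + 23401/2) = 1/((-28 - 3601) + 23401/2) = 1/(-3629 + 23401/2) = 1/(16143/2) = 2/16143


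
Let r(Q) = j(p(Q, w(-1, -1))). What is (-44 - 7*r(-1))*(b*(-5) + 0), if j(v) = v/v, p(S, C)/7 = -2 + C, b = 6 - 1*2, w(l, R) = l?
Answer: 1020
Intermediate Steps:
b = 4 (b = 6 - 2 = 4)
p(S, C) = -14 + 7*C (p(S, C) = 7*(-2 + C) = -14 + 7*C)
j(v) = 1
r(Q) = 1
(-44 - 7*r(-1))*(b*(-5) + 0) = (-44 - 7*1)*(4*(-5) + 0) = (-44 - 7)*(-20 + 0) = -51*(-20) = 1020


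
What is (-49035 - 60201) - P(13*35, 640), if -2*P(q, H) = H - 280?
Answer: -109056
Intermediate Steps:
P(q, H) = 140 - H/2 (P(q, H) = -(H - 280)/2 = -(-280 + H)/2 = 140 - H/2)
(-49035 - 60201) - P(13*35, 640) = (-49035 - 60201) - (140 - 1/2*640) = -109236 - (140 - 320) = -109236 - 1*(-180) = -109236 + 180 = -109056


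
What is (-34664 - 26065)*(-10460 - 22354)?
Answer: 1992761406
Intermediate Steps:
(-34664 - 26065)*(-10460 - 22354) = -60729*(-32814) = 1992761406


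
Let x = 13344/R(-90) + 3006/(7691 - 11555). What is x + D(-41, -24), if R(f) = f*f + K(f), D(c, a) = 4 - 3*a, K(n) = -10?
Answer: 200248703/2604980 ≈ 76.871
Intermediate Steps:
R(f) = -10 + f**2 (R(f) = f*f - 10 = f**2 - 10 = -10 + f**2)
x = 2270223/2604980 (x = 13344/(-10 + (-90)**2) + 3006/(7691 - 11555) = 13344/(-10 + 8100) + 3006/(-3864) = 13344/8090 + 3006*(-1/3864) = 13344*(1/8090) - 501/644 = 6672/4045 - 501/644 = 2270223/2604980 ≈ 0.87149)
x + D(-41, -24) = 2270223/2604980 + (4 - 3*(-24)) = 2270223/2604980 + (4 + 72) = 2270223/2604980 + 76 = 200248703/2604980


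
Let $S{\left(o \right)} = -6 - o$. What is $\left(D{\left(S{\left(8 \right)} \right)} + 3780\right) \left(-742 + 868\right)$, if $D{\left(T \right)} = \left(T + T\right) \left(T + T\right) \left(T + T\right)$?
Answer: $-2289672$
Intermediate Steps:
$D{\left(T \right)} = 8 T^{3}$ ($D{\left(T \right)} = 2 T 2 T 2 T = 4 T^{2} \cdot 2 T = 8 T^{3}$)
$\left(D{\left(S{\left(8 \right)} \right)} + 3780\right) \left(-742 + 868\right) = \left(8 \left(-6 - 8\right)^{3} + 3780\right) \left(-742 + 868\right) = \left(8 \left(-6 - 8\right)^{3} + 3780\right) 126 = \left(8 \left(-14\right)^{3} + 3780\right) 126 = \left(8 \left(-2744\right) + 3780\right) 126 = \left(-21952 + 3780\right) 126 = \left(-18172\right) 126 = -2289672$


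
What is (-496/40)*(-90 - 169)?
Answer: 16058/5 ≈ 3211.6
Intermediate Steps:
(-496/40)*(-90 - 169) = -496*1/40*(-259) = -62/5*(-259) = 16058/5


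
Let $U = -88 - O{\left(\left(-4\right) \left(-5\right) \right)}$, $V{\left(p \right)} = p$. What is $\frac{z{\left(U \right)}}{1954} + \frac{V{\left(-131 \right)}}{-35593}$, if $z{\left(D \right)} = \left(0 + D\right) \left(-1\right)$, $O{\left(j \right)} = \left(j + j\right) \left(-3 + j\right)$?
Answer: $\frac{13795699}{34774361} \approx 0.39672$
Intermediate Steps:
$O{\left(j \right)} = 2 j \left(-3 + j\right)$
$U = -768$ ($U = -88 - 2 \left(\left(-4\right) \left(-5\right)\right) \left(-3 - -20\right) = -88 - 2 \cdot 20 \left(-3 + 20\right) = -88 - 2 \cdot 20 \cdot 17 = -88 - 680 = -768$)
$z{\left(D \right)} = - D$ ($z{\left(D \right)} = D \left(-1\right) = - D$)
$\frac{z{\left(U \right)}}{1954} + \frac{V{\left(-131 \right)}}{-35593} = \frac{\left(-1\right) \left(-768\right)}{1954} - \frac{131}{-35593} = 768 \cdot \frac{1}{1954} - - \frac{131}{35593} = \frac{384}{977} + \frac{131}{35593} = \frac{13795699}{34774361}$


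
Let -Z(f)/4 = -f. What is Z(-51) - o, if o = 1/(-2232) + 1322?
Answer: -3406031/2232 ≈ -1526.0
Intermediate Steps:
Z(f) = 4*f (Z(f) = -(-4)*f = 4*f)
o = 2950703/2232 (o = -1/2232 + 1322 = 2950703/2232 ≈ 1322.0)
Z(-51) - o = 4*(-51) - 1*2950703/2232 = -204 - 2950703/2232 = -3406031/2232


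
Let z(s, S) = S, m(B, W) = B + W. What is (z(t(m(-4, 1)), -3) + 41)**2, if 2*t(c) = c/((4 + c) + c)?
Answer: 1444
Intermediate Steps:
t(c) = c/(2*(4 + 2*c)) (t(c) = (c/((4 + c) + c))/2 = (c/(4 + 2*c))/2 = c/(2*(4 + 2*c)))
(z(t(m(-4, 1)), -3) + 41)**2 = (-3 + 41)**2 = 38**2 = 1444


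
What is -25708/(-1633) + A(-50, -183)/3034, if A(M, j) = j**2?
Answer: 132685609/4954522 ≈ 26.781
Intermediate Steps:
-25708/(-1633) + A(-50, -183)/3034 = -25708/(-1633) + (-183)**2/3034 = -25708*(-1/1633) + 33489*(1/3034) = 25708/1633 + 33489/3034 = 132685609/4954522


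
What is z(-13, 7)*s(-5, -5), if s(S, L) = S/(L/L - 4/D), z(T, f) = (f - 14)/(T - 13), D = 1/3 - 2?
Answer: -175/442 ≈ -0.39593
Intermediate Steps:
D = -5/3 (D = ⅓ - 2 = -5/3 ≈ -1.6667)
z(T, f) = (-14 + f)/(-13 + T)
s(S, L) = 5*S/17 (s(S, L) = S/(L/L - 4/(-5/3)) = S/(1 - 4*(-⅗)) = S/(1 + 12/5) = S/(17/5) = S*(5/17) = 5*S/17)
z(-13, 7)*s(-5, -5) = ((-14 + 7)/(-13 - 13))*((5/17)*(-5)) = (-7/(-26))*(-25/17) = -1/26*(-7)*(-25/17) = (7/26)*(-25/17) = -175/442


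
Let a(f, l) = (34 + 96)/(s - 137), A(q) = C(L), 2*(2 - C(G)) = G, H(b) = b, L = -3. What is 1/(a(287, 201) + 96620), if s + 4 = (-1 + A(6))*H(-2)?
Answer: 73/7053195 ≈ 1.0350e-5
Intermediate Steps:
C(G) = 2 - G/2
A(q) = 7/2 (A(q) = 2 - 1/2*(-3) = 2 + 3/2 = 7/2)
s = -9 (s = -4 + (-1 + 7/2)*(-2) = -4 + (5/2)*(-2) = -4 - 5 = -9)
a(f, l) = -65/73 (a(f, l) = (34 + 96)/(-9 - 137) = 130/(-146) = 130*(-1/146) = -65/73)
1/(a(287, 201) + 96620) = 1/(-65/73 + 96620) = 1/(7053195/73) = 73/7053195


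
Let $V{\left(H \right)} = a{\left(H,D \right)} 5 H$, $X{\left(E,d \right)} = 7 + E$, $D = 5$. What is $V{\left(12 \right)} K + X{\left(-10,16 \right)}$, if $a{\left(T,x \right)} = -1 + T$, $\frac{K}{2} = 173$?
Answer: $228357$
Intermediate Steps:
$K = 346$ ($K = 2 \cdot 173 = 346$)
$V{\left(H \right)} = H \left(-5 + 5 H\right)$ ($V{\left(H \right)} = \left(-1 + H\right) 5 H = \left(-5 + 5 H\right) H = H \left(-5 + 5 H\right)$)
$V{\left(12 \right)} K + X{\left(-10,16 \right)} = 5 \cdot 12 \left(-1 + 12\right) 346 + \left(7 - 10\right) = 5 \cdot 12 \cdot 11 \cdot 346 - 3 = 660 \cdot 346 - 3 = 228360 - 3 = 228357$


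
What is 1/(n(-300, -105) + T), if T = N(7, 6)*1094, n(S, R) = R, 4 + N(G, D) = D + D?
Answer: 1/8647 ≈ 0.00011565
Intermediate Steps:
N(G, D) = -4 + 2*D (N(G, D) = -4 + (D + D) = -4 + 2*D)
T = 8752 (T = (-4 + 2*6)*1094 = (-4 + 12)*1094 = 8*1094 = 8752)
1/(n(-300, -105) + T) = 1/(-105 + 8752) = 1/8647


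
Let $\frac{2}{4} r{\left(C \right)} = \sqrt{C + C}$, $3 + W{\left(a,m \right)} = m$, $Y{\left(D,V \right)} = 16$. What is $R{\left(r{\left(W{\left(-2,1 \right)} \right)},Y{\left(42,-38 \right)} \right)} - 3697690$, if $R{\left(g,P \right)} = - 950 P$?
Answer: $-3712890$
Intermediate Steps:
$W{\left(a,m \right)} = -3 + m$
$r{\left(C \right)} = 2 \sqrt{2} \sqrt{C}$ ($r{\left(C \right)} = 2 \sqrt{C + C} = 2 \sqrt{2 C} = 2 \sqrt{2} \sqrt{C}$)
$R{\left(r{\left(W{\left(-2,1 \right)} \right)},Y{\left(42,-38 \right)} \right)} - 3697690 = \left(-950\right) 16 - 3697690 = -15200 - 3697690 = -3712890$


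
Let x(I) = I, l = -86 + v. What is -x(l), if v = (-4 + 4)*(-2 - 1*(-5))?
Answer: 86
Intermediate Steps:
v = 0 (v = 0*(-2 + 5) = 0*3 = 0)
l = -86 (l = -86 + 0 = -86)
-x(l) = -1*(-86) = 86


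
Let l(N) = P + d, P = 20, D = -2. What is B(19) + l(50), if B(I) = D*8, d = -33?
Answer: -29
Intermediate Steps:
B(I) = -16 (B(I) = -2*8 = -16)
l(N) = -13 (l(N) = 20 - 33 = -13)
B(19) + l(50) = -16 - 13 = -29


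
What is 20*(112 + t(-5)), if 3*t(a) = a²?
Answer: 7220/3 ≈ 2406.7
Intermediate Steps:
t(a) = a²/3
20*(112 + t(-5)) = 20*(112 + (⅓)*(-5)²) = 20*(112 + (⅓)*25) = 20*(112 + 25/3) = 20*(361/3) = 7220/3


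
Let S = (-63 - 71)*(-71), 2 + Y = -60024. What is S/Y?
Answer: -4757/30013 ≈ -0.15850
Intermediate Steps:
Y = -60026 (Y = -2 - 60024 = -60026)
S = 9514 (S = -134*(-71) = 9514)
S/Y = 9514/(-60026) = 9514*(-1/60026) = -4757/30013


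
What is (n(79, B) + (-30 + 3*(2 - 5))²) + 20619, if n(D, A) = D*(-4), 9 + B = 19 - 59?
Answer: 21824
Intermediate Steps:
B = -49 (B = -9 + (19 - 59) = -9 - 40 = -49)
n(D, A) = -4*D
(n(79, B) + (-30 + 3*(2 - 5))²) + 20619 = (-4*79 + (-30 + 3*(2 - 5))²) + 20619 = (-316 + (-30 + 3*(-3))²) + 20619 = (-316 + (-30 - 9)²) + 20619 = (-316 + (-39)²) + 20619 = (-316 + 1521) + 20619 = 1205 + 20619 = 21824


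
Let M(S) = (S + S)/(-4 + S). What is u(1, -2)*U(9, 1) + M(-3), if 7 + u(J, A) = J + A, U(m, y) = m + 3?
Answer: -666/7 ≈ -95.143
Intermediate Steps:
U(m, y) = 3 + m
M(S) = 2*S/(-4 + S) (M(S) = (2*S)/(-4 + S) = 2*S/(-4 + S))
u(J, A) = -7 + A + J (u(J, A) = -7 + (J + A) = -7 + (A + J) = -7 + A + J)
u(1, -2)*U(9, 1) + M(-3) = (-7 - 2 + 1)*(3 + 9) + 2*(-3)/(-4 - 3) = -8*12 + 2*(-3)/(-7) = -96 + 2*(-3)*(-1/7) = -96 + 6/7 = -666/7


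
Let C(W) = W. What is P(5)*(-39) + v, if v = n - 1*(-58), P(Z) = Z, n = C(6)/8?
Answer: -545/4 ≈ -136.25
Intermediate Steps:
n = ¾ (n = 6/8 = (⅛)*6 = ¾ ≈ 0.75000)
v = 235/4 (v = ¾ - 1*(-58) = ¾ + 58 = 235/4 ≈ 58.750)
P(5)*(-39) + v = 5*(-39) + 235/4 = -195 + 235/4 = -545/4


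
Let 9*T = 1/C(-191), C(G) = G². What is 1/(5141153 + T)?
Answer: 328329/1687989623338 ≈ 1.9451e-7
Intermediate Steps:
T = 1/328329 (T = 1/(9*((-191)²)) = (⅑)/36481 = (⅑)*(1/36481) = 1/328329 ≈ 3.0457e-6)
1/(5141153 + T) = 1/(5141153 + 1/328329) = 1/(1687989623338/328329) = 328329/1687989623338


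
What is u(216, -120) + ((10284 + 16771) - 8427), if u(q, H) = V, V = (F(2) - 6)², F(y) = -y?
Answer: 18692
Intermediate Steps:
V = 64 (V = (-1*2 - 6)² = (-2 - 6)² = (-8)² = 64)
u(q, H) = 64
u(216, -120) + ((10284 + 16771) - 8427) = 64 + ((10284 + 16771) - 8427) = 64 + (27055 - 8427) = 64 + 18628 = 18692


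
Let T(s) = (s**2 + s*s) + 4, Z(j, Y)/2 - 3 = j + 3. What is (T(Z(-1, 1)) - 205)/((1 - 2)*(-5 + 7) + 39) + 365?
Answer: 13504/37 ≈ 364.97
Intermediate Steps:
Z(j, Y) = 12 + 2*j (Z(j, Y) = 6 + 2*(j + 3) = 6 + 2*(3 + j) = 6 + (6 + 2*j) = 12 + 2*j)
T(s) = 4 + 2*s**2 (T(s) = (s**2 + s**2) + 4 = 2*s**2 + 4 = 4 + 2*s**2)
(T(Z(-1, 1)) - 205)/((1 - 2)*(-5 + 7) + 39) + 365 = ((4 + 2*(12 + 2*(-1))**2) - 205)/((1 - 2)*(-5 + 7) + 39) + 365 = ((4 + 2*(12 - 2)**2) - 205)/(-1*2 + 39) + 365 = ((4 + 2*10**2) - 205)/(-2 + 39) + 365 = ((4 + 2*100) - 205)/37 + 365 = ((4 + 200) - 205)*(1/37) + 365 = (204 - 205)*(1/37) + 365 = -1*1/37 + 365 = -1/37 + 365 = 13504/37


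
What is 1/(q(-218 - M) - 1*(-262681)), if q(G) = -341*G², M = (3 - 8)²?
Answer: -1/19873028 ≈ -5.0319e-8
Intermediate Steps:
M = 25 (M = (-5)² = 25)
1/(q(-218 - M) - 1*(-262681)) = 1/(-341*(-218 - 1*25)² - 1*(-262681)) = 1/(-341*(-218 - 25)² + 262681) = 1/(-341*(-243)² + 262681) = 1/(-341*59049 + 262681) = 1/(-20135709 + 262681) = 1/(-19873028) = -1/19873028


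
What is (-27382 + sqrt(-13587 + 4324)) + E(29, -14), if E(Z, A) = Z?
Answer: -27353 + I*sqrt(9263) ≈ -27353.0 + 96.245*I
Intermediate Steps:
(-27382 + sqrt(-13587 + 4324)) + E(29, -14) = (-27382 + sqrt(-13587 + 4324)) + 29 = (-27382 + sqrt(-9263)) + 29 = (-27382 + I*sqrt(9263)) + 29 = -27353 + I*sqrt(9263)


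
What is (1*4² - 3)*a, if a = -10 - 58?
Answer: -884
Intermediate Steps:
a = -68
(1*4² - 3)*a = (1*4² - 3)*(-68) = (1*16 - 3)*(-68) = (16 - 3)*(-68) = 13*(-68) = -884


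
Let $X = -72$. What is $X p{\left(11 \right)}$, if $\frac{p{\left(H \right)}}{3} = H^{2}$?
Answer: $-26136$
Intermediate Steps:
$p{\left(H \right)} = 3 H^{2}$
$X p{\left(11 \right)} = - 72 \cdot 3 \cdot 11^{2} = - 72 \cdot 3 \cdot 121 = \left(-72\right) 363 = -26136$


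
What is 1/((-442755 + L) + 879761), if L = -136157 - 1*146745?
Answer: 1/154104 ≈ 6.4891e-6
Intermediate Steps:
L = -282902 (L = -136157 - 146745 = -282902)
1/((-442755 + L) + 879761) = 1/((-442755 - 282902) + 879761) = 1/(-725657 + 879761) = 1/154104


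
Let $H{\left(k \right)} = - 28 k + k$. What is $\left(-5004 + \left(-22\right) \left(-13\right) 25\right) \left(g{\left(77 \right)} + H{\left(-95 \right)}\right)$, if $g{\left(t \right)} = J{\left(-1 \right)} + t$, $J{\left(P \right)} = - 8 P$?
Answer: $5686900$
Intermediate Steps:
$H{\left(k \right)} = - 27 k$
$g{\left(t \right)} = 8 + t$ ($g{\left(t \right)} = \left(-8\right) \left(-1\right) + t = 8 + t$)
$\left(-5004 + \left(-22\right) \left(-13\right) 25\right) \left(g{\left(77 \right)} + H{\left(-95 \right)}\right) = \left(-5004 + \left(-22\right) \left(-13\right) 25\right) \left(\left(8 + 77\right) - -2565\right) = \left(-5004 + 286 \cdot 25\right) \left(85 + 2565\right) = \left(-5004 + 7150\right) 2650 = 2146 \cdot 2650 = 5686900$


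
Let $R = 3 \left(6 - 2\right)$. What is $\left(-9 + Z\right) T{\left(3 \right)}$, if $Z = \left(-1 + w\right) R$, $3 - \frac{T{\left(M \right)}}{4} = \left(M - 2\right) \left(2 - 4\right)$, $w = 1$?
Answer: $-180$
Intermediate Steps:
$R = 12$ ($R = 3 \cdot 4 = 12$)
$T{\left(M \right)} = -4 + 8 M$ ($T{\left(M \right)} = 12 - 4 \left(M - 2\right) \left(2 - 4\right) = 12 - 4 \left(-2 + M\right) \left(-2\right) = 12 - 4 \left(4 - 2 M\right) = 12 + \left(-16 + 8 M\right) = -4 + 8 M$)
$Z = 0$ ($Z = \left(-1 + 1\right) 12 = 0 \cdot 12 = 0$)
$\left(-9 + Z\right) T{\left(3 \right)} = \left(-9 + 0\right) \left(-4 + 8 \cdot 3\right) = - 9 \left(-4 + 24\right) = \left(-9\right) 20 = -180$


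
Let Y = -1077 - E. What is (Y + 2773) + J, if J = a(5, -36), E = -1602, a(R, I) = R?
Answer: 3303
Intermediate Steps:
J = 5
Y = 525 (Y = -1077 - 1*(-1602) = -1077 + 1602 = 525)
(Y + 2773) + J = (525 + 2773) + 5 = 3298 + 5 = 3303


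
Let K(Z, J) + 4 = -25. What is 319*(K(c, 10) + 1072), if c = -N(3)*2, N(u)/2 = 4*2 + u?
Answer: 332717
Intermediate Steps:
N(u) = 16 + 2*u (N(u) = 2*(4*2 + u) = 2*(8 + u) = 16 + 2*u)
c = -44 (c = -(16 + 2*3)*2 = -(16 + 6)*2 = -1*22*2 = -22*2 = -44)
K(Z, J) = -29 (K(Z, J) = -4 - 25 = -29)
319*(K(c, 10) + 1072) = 319*(-29 + 1072) = 319*1043 = 332717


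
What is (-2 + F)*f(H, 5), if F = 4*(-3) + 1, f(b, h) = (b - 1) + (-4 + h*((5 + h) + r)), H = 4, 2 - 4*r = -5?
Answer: -3003/4 ≈ -750.75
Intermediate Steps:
r = 7/4 (r = 1/2 - 1/4*(-5) = 1/2 + 5/4 = 7/4 ≈ 1.7500)
f(b, h) = -5 + b + h*(27/4 + h) (f(b, h) = (b - 1) + (-4 + h*((5 + h) + 7/4)) = (-1 + b) + (-4 + h*(27/4 + h)) = -5 + b + h*(27/4 + h))
F = -11 (F = -12 + 1 = -11)
(-2 + F)*f(H, 5) = (-2 - 11)*(-5 + 4 + 5**2 + (27/4)*5) = -13*(-5 + 4 + 25 + 135/4) = -13*231/4 = -3003/4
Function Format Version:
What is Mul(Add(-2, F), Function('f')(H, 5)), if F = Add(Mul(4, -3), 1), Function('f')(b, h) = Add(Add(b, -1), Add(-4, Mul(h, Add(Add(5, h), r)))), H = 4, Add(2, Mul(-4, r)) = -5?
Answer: Rational(-3003, 4) ≈ -750.75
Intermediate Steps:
r = Rational(7, 4) (r = Add(Rational(1, 2), Mul(Rational(-1, 4), -5)) = Add(Rational(1, 2), Rational(5, 4)) = Rational(7, 4) ≈ 1.7500)
Function('f')(b, h) = Add(-5, b, Mul(h, Add(Rational(27, 4), h))) (Function('f')(b, h) = Add(Add(b, -1), Add(-4, Mul(h, Add(Add(5, h), Rational(7, 4))))) = Add(Add(-1, b), Add(-4, Mul(h, Add(Rational(27, 4), h)))) = Add(-5, b, Mul(h, Add(Rational(27, 4), h))))
F = -11 (F = Add(-12, 1) = -11)
Mul(Add(-2, F), Function('f')(H, 5)) = Mul(Add(-2, -11), Add(-5, 4, Pow(5, 2), Mul(Rational(27, 4), 5))) = Mul(-13, Add(-5, 4, 25, Rational(135, 4))) = Mul(-13, Rational(231, 4)) = Rational(-3003, 4)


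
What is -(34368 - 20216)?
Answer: -14152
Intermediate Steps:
-(34368 - 20216) = -1*14152 = -14152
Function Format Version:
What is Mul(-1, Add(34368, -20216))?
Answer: -14152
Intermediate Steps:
Mul(-1, Add(34368, -20216)) = Mul(-1, 14152) = -14152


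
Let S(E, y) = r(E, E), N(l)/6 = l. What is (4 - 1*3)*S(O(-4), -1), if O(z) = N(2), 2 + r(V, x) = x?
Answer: 10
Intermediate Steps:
r(V, x) = -2 + x
N(l) = 6*l
O(z) = 12 (O(z) = 6*2 = 12)
S(E, y) = -2 + E
(4 - 1*3)*S(O(-4), -1) = (4 - 1*3)*(-2 + 12) = (4 - 3)*10 = 1*10 = 10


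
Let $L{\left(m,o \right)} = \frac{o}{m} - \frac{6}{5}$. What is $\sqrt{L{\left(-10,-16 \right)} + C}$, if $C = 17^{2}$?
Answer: $\frac{\sqrt{7235}}{5} \approx 17.012$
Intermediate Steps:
$L{\left(m,o \right)} = - \frac{6}{5} + \frac{o}{m}$ ($L{\left(m,o \right)} = \frac{o}{m} - \frac{6}{5} = - \frac{6}{5} + \frac{o}{m}$)
$C = 289$
$\sqrt{L{\left(-10,-16 \right)} + C} = \sqrt{\left(- \frac{6}{5} - \frac{16}{-10}\right) + 289} = \sqrt{\left(- \frac{6}{5} - - \frac{8}{5}\right) + 289} = \sqrt{\left(- \frac{6}{5} + \frac{8}{5}\right) + 289} = \sqrt{\frac{2}{5} + 289} = \sqrt{\frac{1447}{5}} = \frac{\sqrt{7235}}{5}$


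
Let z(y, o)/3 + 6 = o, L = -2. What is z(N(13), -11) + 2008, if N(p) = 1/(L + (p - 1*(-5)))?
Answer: 1957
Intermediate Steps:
N(p) = 1/(3 + p) (N(p) = 1/(-2 + (p - 1*(-5))) = 1/(-2 + (p + 5)) = 1/(-2 + (5 + p)) = 1/(3 + p))
z(y, o) = -18 + 3*o
z(N(13), -11) + 2008 = (-18 + 3*(-11)) + 2008 = (-18 - 33) + 2008 = -51 + 2008 = 1957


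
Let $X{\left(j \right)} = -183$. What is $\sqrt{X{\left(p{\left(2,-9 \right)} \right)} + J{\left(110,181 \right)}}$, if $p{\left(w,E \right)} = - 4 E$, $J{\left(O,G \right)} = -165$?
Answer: $2 i \sqrt{87} \approx 18.655 i$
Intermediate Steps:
$\sqrt{X{\left(p{\left(2,-9 \right)} \right)} + J{\left(110,181 \right)}} = \sqrt{-183 - 165} = \sqrt{-348} = 2 i \sqrt{87}$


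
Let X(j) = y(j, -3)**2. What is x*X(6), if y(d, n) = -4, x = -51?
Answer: -816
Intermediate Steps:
X(j) = 16 (X(j) = (-4)**2 = 16)
x*X(6) = -51*16 = -816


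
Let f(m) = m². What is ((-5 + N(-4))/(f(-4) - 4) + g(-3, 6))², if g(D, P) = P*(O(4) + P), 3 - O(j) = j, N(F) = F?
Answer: 13689/16 ≈ 855.56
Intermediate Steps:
O(j) = 3 - j
g(D, P) = P*(-1 + P) (g(D, P) = P*((3 - 1*4) + P) = P*((3 - 4) + P) = P*(-1 + P))
((-5 + N(-4))/(f(-4) - 4) + g(-3, 6))² = ((-5 - 4)/((-4)² - 4) + 6*(-1 + 6))² = (-9/(16 - 4) + 6*5)² = (-9/12 + 30)² = (-9*1/12 + 30)² = (-¾ + 30)² = (117/4)² = 13689/16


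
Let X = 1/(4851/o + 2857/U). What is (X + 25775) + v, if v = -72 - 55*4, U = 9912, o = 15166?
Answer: 1164805926017/45706187 ≈ 25485.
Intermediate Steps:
X = 75162696/45706187 (X = 1/(4851/15166 + 2857/9912) = 1/(45706187/75162696) = 75162696/45706187 ≈ 1.6445)
v = -292 (v = -72 - 220 = -292)
(X + 25775) + v = (75162696/45706187 + 25775) - 292 = 1178152132621/45706187 - 292 = 1164805926017/45706187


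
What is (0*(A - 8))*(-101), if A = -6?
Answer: 0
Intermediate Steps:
(0*(A - 8))*(-101) = (0*(-6 - 8))*(-101) = (0*(-14))*(-101) = 0*(-101) = 0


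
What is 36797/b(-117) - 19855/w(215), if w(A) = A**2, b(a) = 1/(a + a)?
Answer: -79604057981/9245 ≈ -8.6105e+6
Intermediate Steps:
b(a) = 1/(2*a)
36797/b(-117) - 19855/w(215) = 36797/(((1/2)/(-117))) - 19855/(215**2) = 36797/(((1/2)*(-1/117))) - 19855/46225 = 36797/(-1/234) - 19855*1/46225 = 36797*(-234) - 3971/9245 = -8610498 - 3971/9245 = -79604057981/9245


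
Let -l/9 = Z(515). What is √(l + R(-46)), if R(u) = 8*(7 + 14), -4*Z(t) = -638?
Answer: 13*I*√30/2 ≈ 35.602*I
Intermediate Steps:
Z(t) = 319/2 (Z(t) = -¼*(-638) = 319/2)
l = -2871/2 (l = -9*319/2 = -2871/2 ≈ -1435.5)
R(u) = 168 (R(u) = 8*21 = 168)
√(l + R(-46)) = √(-2871/2 + 168) = √(-2535/2) = 13*I*√30/2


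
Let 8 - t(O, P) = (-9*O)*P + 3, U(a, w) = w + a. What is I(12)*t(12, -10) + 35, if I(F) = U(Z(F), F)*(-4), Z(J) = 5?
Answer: 73135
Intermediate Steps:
U(a, w) = a + w
t(O, P) = 5 + 9*O*P (t(O, P) = 8 - ((-9*O)*P + 3) = 8 - (-9*O*P + 3) = 8 - (3 - 9*O*P) = 8 + (-3 + 9*O*P) = 5 + 9*O*P)
I(F) = -20 - 4*F (I(F) = (5 + F)*(-4) = -20 - 4*F)
I(12)*t(12, -10) + 35 = (-20 - 4*12)*(5 + 9*12*(-10)) + 35 = (-20 - 48)*(5 - 1080) + 35 = -68*(-1075) + 35 = 73100 + 35 = 73135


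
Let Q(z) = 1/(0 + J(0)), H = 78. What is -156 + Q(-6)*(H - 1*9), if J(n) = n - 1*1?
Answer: -225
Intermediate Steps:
J(n) = -1 + n (J(n) = n - 1 = -1 + n)
Q(z) = -1 (Q(z) = 1/(0 + (-1 + 0)) = 1/(0 - 1) = 1/(-1) = -1)
-156 + Q(-6)*(H - 1*9) = -156 - (78 - 1*9) = -156 - (78 - 9) = -156 - 1*69 = -156 - 69 = -225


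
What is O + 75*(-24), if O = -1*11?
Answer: -1811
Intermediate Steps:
O = -11
O + 75*(-24) = -11 + 75*(-24) = -11 - 1800 = -1811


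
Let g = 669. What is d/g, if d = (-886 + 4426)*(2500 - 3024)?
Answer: -618320/223 ≈ -2772.7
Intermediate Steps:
d = -1854960 (d = 3540*(-524) = -1854960)
d/g = -1854960/669 = -1854960*1/669 = -618320/223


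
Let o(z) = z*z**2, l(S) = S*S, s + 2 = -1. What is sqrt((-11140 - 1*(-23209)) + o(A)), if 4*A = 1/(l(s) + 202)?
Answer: sqrt(1531020770139667)/356168 ≈ 109.86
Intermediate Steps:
s = -3 (s = -2 - 1 = -3)
l(S) = S**2
A = 1/844 (A = 1/(4*((-3)**2 + 202)) = 1/(4*(9 + 202)) = (1/4)/211 = (1/4)*(1/211) = 1/844 ≈ 0.0011848)
o(z) = z**3
sqrt((-11140 - 1*(-23209)) + o(A)) = sqrt((-11140 - 1*(-23209)) + (1/844)**3) = sqrt((-11140 + 23209) + 1/601211584) = sqrt(12069 + 1/601211584) = sqrt(7256022607297/601211584) = sqrt(1531020770139667)/356168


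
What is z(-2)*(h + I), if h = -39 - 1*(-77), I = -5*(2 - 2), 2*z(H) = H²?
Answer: 76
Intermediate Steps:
z(H) = H²/2
I = 0 (I = -5*0 = 0)
h = 38 (h = -39 + 77 = 38)
z(-2)*(h + I) = ((½)*(-2)²)*(38 + 0) = ((½)*4)*38 = 2*38 = 76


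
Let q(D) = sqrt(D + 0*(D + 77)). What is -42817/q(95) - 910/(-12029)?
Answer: 910/12029 - 42817*sqrt(95)/95 ≈ -4392.9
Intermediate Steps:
q(D) = sqrt(D) (q(D) = sqrt(D + 0*(77 + D)) = sqrt(D + 0) = sqrt(D))
-42817/q(95) - 910/(-12029) = -42817*sqrt(95)/95 - 910/(-12029) = -42817*sqrt(95)/95 - 910*(-1/12029) = -42817*sqrt(95)/95 + 910/12029 = 910/12029 - 42817*sqrt(95)/95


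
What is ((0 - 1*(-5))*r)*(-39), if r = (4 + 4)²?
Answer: -12480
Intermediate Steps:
r = 64 (r = 8² = 64)
((0 - 1*(-5))*r)*(-39) = ((0 - 1*(-5))*64)*(-39) = ((0 + 5)*64)*(-39) = (5*64)*(-39) = 320*(-39) = -12480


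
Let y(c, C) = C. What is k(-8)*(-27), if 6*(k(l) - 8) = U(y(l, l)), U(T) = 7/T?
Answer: -3393/16 ≈ -212.06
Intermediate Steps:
k(l) = 8 + 7/(6*l) (k(l) = 8 + (7/l)/6 = 8 + 7/(6*l))
k(-8)*(-27) = (8 + (7/6)/(-8))*(-27) = (8 + (7/6)*(-⅛))*(-27) = (8 - 7/48)*(-27) = (377/48)*(-27) = -3393/16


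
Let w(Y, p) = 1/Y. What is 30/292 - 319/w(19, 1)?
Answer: -884891/146 ≈ -6060.9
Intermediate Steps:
30/292 - 319/w(19, 1) = 30/292 - 319/(1/19) = 30*(1/292) - 319/1/19 = 15/146 - 319*19 = 15/146 - 6061 = -884891/146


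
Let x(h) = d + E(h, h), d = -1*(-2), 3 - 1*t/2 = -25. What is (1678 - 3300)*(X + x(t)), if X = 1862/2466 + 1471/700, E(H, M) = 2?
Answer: -4799370673/431550 ≈ -11121.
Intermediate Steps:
t = 56 (t = 6 - 2*(-25) = 6 + 50 = 56)
d = 2
x(h) = 4 (x(h) = 2 + 2 = 4)
X = 2465443/863100 (X = 1862*(1/2466) + 1471*(1/700) = 931/1233 + 1471/700 = 2465443/863100 ≈ 2.8565)
(1678 - 3300)*(X + x(t)) = (1678 - 3300)*(2465443/863100 + 4) = -1622*5917843/863100 = -4799370673/431550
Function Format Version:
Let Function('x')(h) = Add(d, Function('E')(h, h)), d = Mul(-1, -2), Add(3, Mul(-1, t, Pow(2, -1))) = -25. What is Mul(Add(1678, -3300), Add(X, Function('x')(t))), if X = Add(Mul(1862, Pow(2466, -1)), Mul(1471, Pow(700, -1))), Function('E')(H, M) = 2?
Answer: Rational(-4799370673, 431550) ≈ -11121.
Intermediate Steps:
t = 56 (t = Add(6, Mul(-2, -25)) = Add(6, 50) = 56)
d = 2
Function('x')(h) = 4 (Function('x')(h) = Add(2, 2) = 4)
X = Rational(2465443, 863100) (X = Add(Mul(1862, Rational(1, 2466)), Mul(1471, Rational(1, 700))) = Add(Rational(931, 1233), Rational(1471, 700)) = Rational(2465443, 863100) ≈ 2.8565)
Mul(Add(1678, -3300), Add(X, Function('x')(t))) = Mul(Add(1678, -3300), Add(Rational(2465443, 863100), 4)) = Mul(-1622, Rational(5917843, 863100)) = Rational(-4799370673, 431550)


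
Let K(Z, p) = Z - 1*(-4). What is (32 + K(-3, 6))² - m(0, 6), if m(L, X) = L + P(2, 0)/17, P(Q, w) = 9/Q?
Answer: 37017/34 ≈ 1088.7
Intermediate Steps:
K(Z, p) = 4 + Z (K(Z, p) = Z + 4 = 4 + Z)
m(L, X) = 9/34 + L (m(L, X) = L + (9/2)/17 = L + (9*(½))*(1/17) = L + (9/2)*(1/17) = L + 9/34 = 9/34 + L)
(32 + K(-3, 6))² - m(0, 6) = (32 + (4 - 3))² - (9/34 + 0) = (32 + 1)² - 1*9/34 = 33² - 9/34 = 1089 - 9/34 = 37017/34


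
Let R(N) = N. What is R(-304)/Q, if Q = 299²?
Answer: -304/89401 ≈ -0.0034004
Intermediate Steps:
Q = 89401
R(-304)/Q = -304/89401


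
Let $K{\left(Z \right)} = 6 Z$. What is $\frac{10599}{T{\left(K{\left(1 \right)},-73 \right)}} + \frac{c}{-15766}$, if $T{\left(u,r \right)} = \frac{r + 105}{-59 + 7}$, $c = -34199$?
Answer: $- \frac{1086038125}{63064} \approx -17221.0$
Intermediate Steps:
$T{\left(u,r \right)} = - \frac{105}{52} - \frac{r}{52}$ ($T{\left(u,r \right)} = \frac{105 + r}{-52} = \left(105 + r\right) \left(- \frac{1}{52}\right) = - \frac{105}{52} - \frac{r}{52}$)
$\frac{10599}{T{\left(K{\left(1 \right)},-73 \right)}} + \frac{c}{-15766} = \frac{10599}{- \frac{105}{52} - - \frac{73}{52}} - \frac{34199}{-15766} = \frac{10599}{- \frac{105}{52} + \frac{73}{52}} - - \frac{34199}{15766} = \frac{10599}{- \frac{8}{13}} + \frac{34199}{15766} = 10599 \left(- \frac{13}{8}\right) + \frac{34199}{15766} = - \frac{137787}{8} + \frac{34199}{15766} = - \frac{1086038125}{63064}$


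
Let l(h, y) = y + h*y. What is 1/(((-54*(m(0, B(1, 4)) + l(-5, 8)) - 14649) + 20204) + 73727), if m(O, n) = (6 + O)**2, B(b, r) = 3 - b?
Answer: 1/79066 ≈ 1.2648e-5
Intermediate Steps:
1/(((-54*(m(0, B(1, 4)) + l(-5, 8)) - 14649) + 20204) + 73727) = 1/(((-54*((6 + 0)**2 + 8*(1 - 5)) - 14649) + 20204) + 73727) = 1/(((-54*(6**2 + 8*(-4)) - 14649) + 20204) + 73727) = 1/(((-54*(36 - 32) - 14649) + 20204) + 73727) = 1/(((-54*4 - 14649) + 20204) + 73727) = 1/(((-216 - 14649) + 20204) + 73727) = 1/((-14865 + 20204) + 73727) = 1/(5339 + 73727) = 1/79066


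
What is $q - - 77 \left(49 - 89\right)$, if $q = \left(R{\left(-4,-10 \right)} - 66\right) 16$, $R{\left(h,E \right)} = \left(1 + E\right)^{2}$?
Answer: $-2840$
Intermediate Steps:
$q = 240$ ($q = \left(\left(1 - 10\right)^{2} - 66\right) 16 = \left(\left(-9\right)^{2} - 66\right) 16 = \left(81 - 66\right) 16 = 15 \cdot 16 = 240$)
$q - - 77 \left(49 - 89\right) = 240 - - 77 \left(49 - 89\right) = 240 - \left(-77\right) \left(-40\right) = 240 - 3080 = -2840$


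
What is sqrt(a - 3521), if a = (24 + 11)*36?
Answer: I*sqrt(2261) ≈ 47.55*I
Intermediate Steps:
a = 1260 (a = 35*36 = 1260)
sqrt(a - 3521) = sqrt(1260 - 3521) = sqrt(-2261) = I*sqrt(2261)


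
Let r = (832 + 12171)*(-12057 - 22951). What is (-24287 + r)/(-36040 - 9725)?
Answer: 16860493/1695 ≈ 9947.2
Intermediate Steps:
r = -455209024 (r = 13003*(-35008) = -455209024)
(-24287 + r)/(-36040 - 9725) = (-24287 - 455209024)/(-36040 - 9725) = -455233311/(-45765) = -455233311*(-1/45765) = 16860493/1695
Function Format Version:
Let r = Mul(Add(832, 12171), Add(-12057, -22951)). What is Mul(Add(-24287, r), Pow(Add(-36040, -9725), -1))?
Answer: Rational(16860493, 1695) ≈ 9947.2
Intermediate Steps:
r = -455209024 (r = Mul(13003, -35008) = -455209024)
Mul(Add(-24287, r), Pow(Add(-36040, -9725), -1)) = Mul(Add(-24287, -455209024), Pow(Add(-36040, -9725), -1)) = Mul(-455233311, Pow(-45765, -1)) = Mul(-455233311, Rational(-1, 45765)) = Rational(16860493, 1695)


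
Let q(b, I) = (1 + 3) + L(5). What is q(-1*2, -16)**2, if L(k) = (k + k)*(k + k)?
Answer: 10816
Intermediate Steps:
L(k) = 4*k**2 (L(k) = (2*k)*(2*k) = 4*k**2)
q(b, I) = 104 (q(b, I) = (1 + 3) + 4*5**2 = 4 + 4*25 = 4 + 100 = 104)
q(-1*2, -16)**2 = 104**2 = 10816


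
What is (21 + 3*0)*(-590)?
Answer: -12390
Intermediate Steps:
(21 + 3*0)*(-590) = (21 + 0)*(-590) = 21*(-590) = -12390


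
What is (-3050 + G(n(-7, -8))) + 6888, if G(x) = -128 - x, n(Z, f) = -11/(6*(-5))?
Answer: 111289/30 ≈ 3709.6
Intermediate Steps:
n(Z, f) = 11/30 (n(Z, f) = -11/(-30) = -11*(-1/30) = 11/30)
(-3050 + G(n(-7, -8))) + 6888 = (-3050 + (-128 - 1*11/30)) + 6888 = (-3050 + (-128 - 11/30)) + 6888 = (-3050 - 3851/30) + 6888 = -95351/30 + 6888 = 111289/30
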